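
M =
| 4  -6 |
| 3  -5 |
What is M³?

tr M = -1 and det M = -2, so the characteristic polynomial is λ² − (-1)λ + (-2) with roots -2 and 1.
Eigenvectors give P = [[-1, 2], [-1, 1]] with P⁻¹ = [[1, -2], [1, -1]], and M = P·diag(-2, 1)·P⁻¹.
Then M³ = P·diag(-8, 1)·P⁻¹ = [[8, 2], [8, 1]] · [[1, -2], [1, -1]] = [[10, -18], [9, -17]].

[[10, -18], [9, -17]]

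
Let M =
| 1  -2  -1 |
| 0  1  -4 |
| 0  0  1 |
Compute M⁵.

M = I + N where N = [[0, -2, -1], [0, 0, -4], [0, 0, 0]] is strictly upper-triangular, so N³ = 0.
(I + N)⁵ = I + 5·N + 10·N² = [[1, -10, 75], [0, 1, -20], [0, 0, 1]].

[[1, -10, 75], [0, 1, -20], [0, 0, 1]]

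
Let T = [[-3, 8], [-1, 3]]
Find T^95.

[[-3, 8], [-1, 3]]

T² = I (check: tr T = 0 and det T = -1), so T^95 = T since 95 is odd.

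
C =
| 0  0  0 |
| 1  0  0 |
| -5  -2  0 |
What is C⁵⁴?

C is strictly triangular, hence nilpotent: C³ = 0, so C⁵⁴ = 0.

[[0, 0, 0], [0, 0, 0], [0, 0, 0]]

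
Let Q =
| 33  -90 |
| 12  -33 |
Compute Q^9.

[[216513, -590490], [78732, -216513]]

tr Q = 0 and det Q = -9, so the characteristic polynomial is λ² − (0)λ + (-9) with roots -3 and 3.
Eigenvectors give P = [[-5, 3], [-2, 1]] with P⁻¹ = [[1, -3], [2, -5]], and Q = P·diag(-3, 3)·P⁻¹.
Then Q^9 = P·diag(-19683, 19683)·P⁻¹ = [[98415, 59049], [39366, 19683]] · [[1, -3], [2, -5]] = [[216513, -590490], [78732, -216513]].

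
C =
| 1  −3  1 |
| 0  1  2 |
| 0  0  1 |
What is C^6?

C = I + N where N = [[0, −3, 1], [0, 0, 2], [0, 0, 0]] is strictly upper-triangular, so N^3 = 0.
(I + N)^6 = I + 6·N + 15·N^2 = [[1, −18, −84], [0, 1, 12], [0, 0, 1]].

[[1, −18, −84], [0, 1, 12], [0, 0, 1]]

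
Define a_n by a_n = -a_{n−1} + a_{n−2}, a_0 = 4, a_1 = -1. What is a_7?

With companion matrix A = [[-1, 1], [1, 0]], [a_n, a_{n−1}]ᵀ = A·[a_{n−1}, a_{n−2}]ᵀ, so [a_7, a_6]ᵀ = A⁶·[a_1, a_0]ᵀ.
A⁶ = [[13, -8], [-8, 5]], giving [a_7, a_6]ᵀ = [[-45], [28]].

-45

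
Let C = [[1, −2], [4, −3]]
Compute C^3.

[[9, 2], [−4, 13]]

C^2 = [[−7, 4], [−8, 1]]
C^3 = [[9, 2], [−4, 13]]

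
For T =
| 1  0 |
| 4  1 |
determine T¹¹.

T = I + N where N = [[0, 0], [4, 0]] is strictly lower-triangular, so N² = 0.
(I + N)¹¹ = I + 11·N = [[1, 0], [44, 1]].

[[1, 0], [44, 1]]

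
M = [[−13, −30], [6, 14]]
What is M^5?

tr M = 1 and det M = −2, so the characteristic polynomial is λ² − (1)λ + (−2) with roots 2 and −1.
Eigenvectors give P = [[−2, 5], [1, −2]] with P⁻¹ = [[2, 5], [1, 2]], and M = P·diag(2, −1)·P⁻¹.
Then M^5 = P·diag(32, −1)·P⁻¹ = [[−64, −5], [32, 2]] · [[2, 5], [1, 2]] = [[−133, −330], [66, 164]].

[[−133, −330], [66, 164]]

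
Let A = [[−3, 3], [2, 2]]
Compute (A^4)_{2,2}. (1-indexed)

A^2 = [[15, −3], [−2, 10]]
A^3 = [[−51, 39], [26, 14]]
A^4 = [[231, −75], [−50, 106]]

106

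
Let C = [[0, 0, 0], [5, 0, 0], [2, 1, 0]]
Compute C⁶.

[[0, 0, 0], [0, 0, 0], [0, 0, 0]]

C is strictly triangular, hence nilpotent: C³ = 0, so C⁶ = 0.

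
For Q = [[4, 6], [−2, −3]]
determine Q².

[[4, 6], [−2, −3]]

Q² = Q (a projection; rank 1, trace 1), so Q² = Q.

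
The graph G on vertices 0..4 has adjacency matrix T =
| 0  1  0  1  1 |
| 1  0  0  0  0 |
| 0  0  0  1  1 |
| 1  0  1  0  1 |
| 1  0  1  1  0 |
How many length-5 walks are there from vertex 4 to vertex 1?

The number of length-5 walks from vertex 4 to vertex 1 is entry (4,1) of T⁵, where T is the adjacency matrix.
T² = [[3, 0, 2, 1, 1], [0, 1, 0, 1, 1], [2, 0, 2, 1, 1], [1, 1, 1, 3, 2], [1, 1, 1, 2, 3]]
T³ = [[2, 3, 2, 6, 6], [3, 0, 2, 1, 1], [2, 2, 2, 5, 5], [6, 1, 5, 4, 5], [6, 1, 5, 5, 4]]
T⁴ = [[15, 2, 12, 10, 10], [2, 3, 2, 6, 6], [12, 2, 10, 9, 9], [10, 6, 9, 16, 15], [10, 6, 9, 15, 16]]
T⁵ = [[22, 15, 20, 37, 37], [15, 2, 12, 10, 10], [20, 12, 18, 31, 31], [37, 10, 31, 34, 35], [37, 10, 31, 35, 34]]

10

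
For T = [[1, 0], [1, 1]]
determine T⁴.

T = I + N where N = [[0, 0], [1, 0]] is strictly lower-triangular, so N² = 0.
(I + N)⁴ = I + 4·N = [[1, 0], [4, 1]].

[[1, 0], [4, 1]]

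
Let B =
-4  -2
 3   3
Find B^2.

[[10, 2], [-3, 3]]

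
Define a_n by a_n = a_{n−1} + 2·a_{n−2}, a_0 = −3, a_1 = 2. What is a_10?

−344

With companion matrix A = [[1, 2], [1, 0]], [a_n, a_{n−1}]ᵀ = A·[a_{n−1}, a_{n−2}]ᵀ, so [a_10, a_9]ᵀ = A⁹·[a_1, a_0]ᵀ.
A⁹ = [[341, 342], [171, 170]], giving [a_10, a_9]ᵀ = [[−344], [−168]].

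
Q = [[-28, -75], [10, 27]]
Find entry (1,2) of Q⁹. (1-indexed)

tr Q = -1 and det Q = -6, so the characteristic polynomial is λ² − (-1)λ + (-6) with roots -3 and 2.
Eigenvectors give P = [[-3, -5], [1, 2]] with P⁻¹ = [[-2, -5], [1, 3]], and Q = P·diag(-3, 2)·P⁻¹.
Then Q⁹ = P·diag(-19683, 512)·P⁻¹ = [[59049, -2560], [-19683, 1024]] · [[-2, -5], [1, 3]] = [[-120658, -302925], [40390, 101487]].

-302925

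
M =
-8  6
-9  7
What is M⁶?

tr M = -1 and det M = -2, so the characteristic polynomial is λ² − (-1)λ + (-2) with roots -2 and 1.
Eigenvectors give P = [[1, -2], [1, -3]] with P⁻¹ = [[3, -2], [1, -1]], and M = P·diag(-2, 1)·P⁻¹.
Then M⁶ = P·diag(64, 1)·P⁻¹ = [[64, -2], [64, -3]] · [[3, -2], [1, -1]] = [[190, -126], [189, -125]].

[[190, -126], [189, -125]]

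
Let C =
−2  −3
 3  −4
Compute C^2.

[[−5, 18], [−18, 7]]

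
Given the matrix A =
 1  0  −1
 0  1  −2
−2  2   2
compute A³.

A² = [[3, −2, −3], [4, −3, −6], [−6, 6, 2]]
A³ = [[9, −8, −5], [16, −15, −10], [−10, 10, −2]]

[[9, −8, −5], [16, −15, −10], [−10, 10, −2]]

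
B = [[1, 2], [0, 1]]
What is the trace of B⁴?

2

B = I + N where N = [[0, 2], [0, 0]] is strictly upper-triangular, so N² = 0.
(I + N)⁴ = I + 4·N = [[1, 8], [0, 1]].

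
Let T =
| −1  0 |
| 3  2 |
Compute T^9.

tr T = 1 and det T = −2, so the characteristic polynomial is λ² − (1)λ + (−2) with roots −1 and 2.
Eigenvectors give P = [[1, 0], [−1, −1]] with P⁻¹ = [[1, 0], [−1, −1]], and T = P·diag(−1, 2)·P⁻¹.
Then T^9 = P·diag(−1, 512)·P⁻¹ = [[−1, 0], [1, −512]] · [[1, 0], [−1, −1]] = [[−1, 0], [513, 512]].

[[−1, 0], [513, 512]]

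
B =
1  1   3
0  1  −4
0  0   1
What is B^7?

[[1, 7, −63], [0, 1, −28], [0, 0, 1]]

B = I + N where N = [[0, 1, 3], [0, 0, −4], [0, 0, 0]] is strictly upper-triangular, so N^3 = 0.
(I + N)^7 = I + 7·N + 21·N^2 = [[1, 7, −63], [0, 1, −28], [0, 0, 1]].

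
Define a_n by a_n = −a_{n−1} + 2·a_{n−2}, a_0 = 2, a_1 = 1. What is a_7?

With companion matrix B = [[−1, 2], [1, 0]], [a_n, a_{n−1}]ᵀ = B·[a_{n−1}, a_{n−2}]ᵀ, so [a_7, a_6]ᵀ = B⁶·[a_1, a_0]ᵀ.
B⁶ = [[43, −42], [−21, 22]], giving [a_7, a_6]ᵀ = [[−41], [23]].

−41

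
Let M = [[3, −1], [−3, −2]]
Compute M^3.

M^2 = [[12, −1], [−3, 7]]
M^3 = [[39, −10], [−30, −11]]

[[39, −10], [−30, −11]]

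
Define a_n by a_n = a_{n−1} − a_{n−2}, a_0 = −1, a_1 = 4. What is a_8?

With companion matrix B = [[1, −1], [1, 0]], [a_n, a_{n−1}]ᵀ = B·[a_{n−1}, a_{n−2}]ᵀ, so [a_8, a_7]ᵀ = B⁷·[a_1, a_0]ᵀ.
B⁷ = [[1, −1], [1, 0]], giving [a_8, a_7]ᵀ = [[5], [4]].

5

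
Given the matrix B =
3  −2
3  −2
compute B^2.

[[3, −2], [3, −2]]

B² = B (a projection; rank 1, trace 1), so B^2 = B.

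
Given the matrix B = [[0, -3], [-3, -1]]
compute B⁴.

[[90, 57], [57, 109]]

B² = [[9, 3], [3, 10]]
B³ = [[-9, -30], [-30, -19]]
B⁴ = [[90, 57], [57, 109]]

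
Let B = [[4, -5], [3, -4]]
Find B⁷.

[[4, -5], [3, -4]]

B² = I (check: tr B = 0 and det B = -1), so B⁷ = B since 7 is odd.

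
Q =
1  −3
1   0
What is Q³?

Q² = [[−2, −3], [1, −3]]
Q³ = [[−5, 6], [−2, −3]]

[[−5, 6], [−2, −3]]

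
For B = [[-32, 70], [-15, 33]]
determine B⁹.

[[-121682, 282730], [-60585, 140853]]

tr B = 1 and det B = -6, so the characteristic polynomial is λ² − (1)λ + (-6) with roots -2 and 3.
Eigenvectors give P = [[7, 2], [3, 1]] with P⁻¹ = [[1, -2], [-3, 7]], and B = P·diag(-2, 3)·P⁻¹.
Then B⁹ = P·diag(-512, 19683)·P⁻¹ = [[-3584, 39366], [-1536, 19683]] · [[1, -2], [-3, 7]] = [[-121682, 282730], [-60585, 140853]].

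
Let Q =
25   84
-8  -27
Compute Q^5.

tr Q = -2 and det Q = -3, so the characteristic polynomial is λ² − (-2)λ + (-3) with roots 1 and -3.
Eigenvectors give P = [[7, -3], [-2, 1]] with P⁻¹ = [[1, 3], [2, 7]], and Q = P·diag(1, -3)·P⁻¹.
Then Q^5 = P·diag(1, -243)·P⁻¹ = [[7, 729], [-2, -243]] · [[1, 3], [2, 7]] = [[1465, 5124], [-488, -1707]].

[[1465, 5124], [-488, -1707]]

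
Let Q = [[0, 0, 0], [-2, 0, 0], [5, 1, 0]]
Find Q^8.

[[0, 0, 0], [0, 0, 0], [0, 0, 0]]

Q is strictly triangular, hence nilpotent: Q^3 = 0, so Q^8 = 0.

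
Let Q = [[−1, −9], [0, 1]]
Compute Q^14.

[[1, 0], [0, 1]]

Q² = I (check: tr Q = 0 and det Q = −1), so Q^14 = I since 14 is even.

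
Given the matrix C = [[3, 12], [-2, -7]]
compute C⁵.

tr C = -4 and det C = 3, so the characteristic polynomial is λ² − (-4)λ + (3) with roots -1 and -3.
Eigenvectors give P = [[-3, 2], [1, -1]] with P⁻¹ = [[-1, -2], [-1, -3]], and C = P·diag(-1, -3)·P⁻¹.
Then C⁵ = P·diag(-1, -243)·P⁻¹ = [[3, -486], [-1, 243]] · [[-1, -2], [-1, -3]] = [[483, 1452], [-242, -727]].

[[483, 1452], [-242, -727]]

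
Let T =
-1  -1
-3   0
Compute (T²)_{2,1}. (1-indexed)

3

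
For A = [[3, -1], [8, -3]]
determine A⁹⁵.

A² = I (check: tr A = 0 and det A = -1), so A⁹⁵ = A since 95 is odd.

[[3, -1], [8, -3]]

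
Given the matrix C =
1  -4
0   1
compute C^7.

C = I + N where N = [[0, -4], [0, 0]] is strictly upper-triangular, so N^2 = 0.
(I + N)^7 = I + 7·N = [[1, -28], [0, 1]].

[[1, -28], [0, 1]]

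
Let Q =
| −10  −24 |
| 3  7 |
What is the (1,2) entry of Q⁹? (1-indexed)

−12264

tr Q = −3 and det Q = 2, so the characteristic polynomial is λ² − (−3)λ + (2) with roots −2 and −1.
Eigenvectors give P = [[3, 8], [−1, −3]] with P⁻¹ = [[3, 8], [−1, −3]], and Q = P·diag(−2, −1)·P⁻¹.
Then Q⁹ = P·diag(−512, −1)·P⁻¹ = [[−1536, −8], [512, 3]] · [[3, 8], [−1, −3]] = [[−4600, −12264], [1533, 4087]].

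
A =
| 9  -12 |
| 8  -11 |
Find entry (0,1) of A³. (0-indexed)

-84

tr A = -2 and det A = -3, so the characteristic polynomial is λ² − (-2)λ + (-3) with roots -3 and 1.
Eigenvectors give P = [[1, 3], [1, 2]] with P⁻¹ = [[-2, 3], [1, -1]], and A = P·diag(-3, 1)·P⁻¹.
Then A³ = P·diag(-27, 1)·P⁻¹ = [[-27, 3], [-27, 2]] · [[-2, 3], [1, -1]] = [[57, -84], [56, -83]].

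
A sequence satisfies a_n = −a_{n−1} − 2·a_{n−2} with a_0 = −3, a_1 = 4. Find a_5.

With companion matrix Q = [[−1, −2], [1, 0]], [a_n, a_{n−1}]ᵀ = Q·[a_{n−1}, a_{n−2}]ᵀ, so [a_5, a_4]ᵀ = Q⁴·[a_1, a_0]ᵀ.
Q⁴ = [[−1, −6], [3, 2]], giving [a_5, a_4]ᵀ = [[14], [6]].

14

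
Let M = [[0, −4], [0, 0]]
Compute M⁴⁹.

M is strictly triangular, hence nilpotent: M² = 0, so M⁴⁹ = 0.

[[0, 0], [0, 0]]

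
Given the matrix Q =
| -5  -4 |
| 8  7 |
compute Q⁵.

[[-245, -244], [488, 487]]

tr Q = 2 and det Q = -3, so the characteristic polynomial is λ² − (2)λ + (-3) with roots 3 and -1.
Eigenvectors give P = [[-1, -1], [2, 1]] with P⁻¹ = [[1, 1], [-2, -1]], and Q = P·diag(3, -1)·P⁻¹.
Then Q⁵ = P·diag(243, -1)·P⁻¹ = [[-243, 1], [486, -1]] · [[1, 1], [-2, -1]] = [[-245, -244], [488, 487]].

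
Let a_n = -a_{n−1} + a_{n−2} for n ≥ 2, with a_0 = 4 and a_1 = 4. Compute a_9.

52

With companion matrix M = [[-1, 1], [1, 0]], [a_n, a_{n−1}]ᵀ = M·[a_{n−1}, a_{n−2}]ᵀ, so [a_9, a_8]ᵀ = M^8·[a_1, a_0]ᵀ.
M^8 = [[34, -21], [-21, 13]], giving [a_9, a_8]ᵀ = [[52], [-32]].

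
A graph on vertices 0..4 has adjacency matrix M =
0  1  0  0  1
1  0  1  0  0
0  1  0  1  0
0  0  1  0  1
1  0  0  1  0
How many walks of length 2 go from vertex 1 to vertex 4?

The number of length-2 walks from vertex 1 to vertex 4 is entry (1,4) of M², where M is the adjacency matrix.
M² = [[2, 0, 1, 1, 0], [0, 2, 0, 1, 1], [1, 0, 2, 0, 1], [1, 1, 0, 2, 0], [0, 1, 1, 0, 2]]

1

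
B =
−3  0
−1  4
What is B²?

[[9, 0], [−1, 16]]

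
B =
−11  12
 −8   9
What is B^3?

[[−83, 84], [−56, 57]]

tr B = −2 and det B = −3, so the characteristic polynomial is λ² − (−2)λ + (−3) with roots −3 and 1.
Eigenvectors give P = [[3, 1], [2, 1]] with P⁻¹ = [[1, −1], [−2, 3]], and B = P·diag(−3, 1)·P⁻¹.
Then B^3 = P·diag(−27, 1)·P⁻¹ = [[−81, 1], [−54, 1]] · [[1, −1], [−2, 3]] = [[−83, 84], [−56, 57]].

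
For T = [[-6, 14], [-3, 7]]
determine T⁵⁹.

T² = T (a projection; rank 1, trace 1), so T⁵⁹ = T.

[[-6, 14], [-3, 7]]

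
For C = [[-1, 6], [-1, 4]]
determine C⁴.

[[-29, 90], [-15, 46]]

tr C = 3 and det C = 2, so the characteristic polynomial is λ² − (3)λ + (2) with roots 2 and 1.
Eigenvectors give P = [[-2, 3], [-1, 1]] with P⁻¹ = [[1, -3], [1, -2]], and C = P·diag(2, 1)·P⁻¹.
Then C⁴ = P·diag(16, 1)·P⁻¹ = [[-32, 3], [-16, 1]] · [[1, -3], [1, -2]] = [[-29, 90], [-15, 46]].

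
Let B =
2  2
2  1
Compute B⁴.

[[100, 78], [78, 61]]

B² = [[8, 6], [6, 5]]
B³ = [[28, 22], [22, 17]]
B⁴ = [[100, 78], [78, 61]]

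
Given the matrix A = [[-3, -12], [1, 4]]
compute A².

[[-3, -12], [1, 4]]

A² = A (a projection; rank 1, trace 1), so A² = A.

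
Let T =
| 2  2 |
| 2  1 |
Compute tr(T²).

13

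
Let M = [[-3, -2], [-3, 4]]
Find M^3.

[[-39, -38], [-57, 94]]

M^2 = [[15, -2], [-3, 22]]
M^3 = [[-39, -38], [-57, 94]]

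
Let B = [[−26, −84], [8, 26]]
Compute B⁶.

tr B = 0 and det B = −4, so the characteristic polynomial is λ² − (0)λ + (−4) with roots 2 and −2.
Eigenvectors give P = [[−3, 7], [1, −2]] with P⁻¹ = [[2, 7], [1, 3]], and B = P·diag(2, −2)·P⁻¹.
Then B⁶ = P·diag(64, 64)·P⁻¹ = [[−192, 448], [64, −128]] · [[2, 7], [1, 3]] = [[64, 0], [0, 64]].

[[64, 0], [0, 64]]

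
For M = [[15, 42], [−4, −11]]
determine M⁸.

tr M = 4 and det M = 3, so the characteristic polynomial is λ² − (4)λ + (3) with roots 1 and 3.
Eigenvectors give P = [[3, 7], [−1, −2]] with P⁻¹ = [[−2, −7], [1, 3]], and M = P·diag(1, 3)·P⁻¹.
Then M⁸ = P·diag(1, 6561)·P⁻¹ = [[3, 45927], [−1, −13122]] · [[−2, −7], [1, 3]] = [[45921, 137760], [−13120, −39359]].

[[45921, 137760], [−13120, −39359]]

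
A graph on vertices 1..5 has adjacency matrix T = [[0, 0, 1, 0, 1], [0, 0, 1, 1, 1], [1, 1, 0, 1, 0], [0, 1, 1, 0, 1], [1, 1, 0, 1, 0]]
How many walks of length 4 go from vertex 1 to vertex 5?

4

The number of length-4 walks from vertex 1 to vertex 5 is entry (1,5) of T⁴, where T is the adjacency matrix.
T² = [[2, 2, 0, 2, 0], [2, 3, 1, 2, 1], [0, 1, 3, 1, 3], [2, 2, 1, 3, 1], [0, 1, 3, 1, 3]]
T³ = [[0, 2, 6, 2, 6], [2, 4, 7, 5, 7], [6, 7, 2, 7, 2], [2, 5, 7, 4, 7], [6, 7, 2, 7, 2]]
T⁴ = [[12, 14, 4, 14, 4], [14, 19, 11, 18, 11], [4, 11, 20, 11, 20], [14, 18, 11, 19, 11], [4, 11, 20, 11, 20]]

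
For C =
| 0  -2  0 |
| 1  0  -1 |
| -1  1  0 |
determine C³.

[[-2, 6, 0], [-3, -2, 3], [3, -3, -2]]

C² = [[-2, 0, 2], [1, -3, 0], [1, 2, -1]]
C³ = [[-2, 6, 0], [-3, -2, 3], [3, -3, -2]]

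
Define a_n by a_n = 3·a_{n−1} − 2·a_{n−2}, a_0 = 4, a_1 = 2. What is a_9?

With companion matrix B = [[3, −2], [1, 0]], [a_n, a_{n−1}]ᵀ = B·[a_{n−1}, a_{n−2}]ᵀ, so [a_9, a_8]ᵀ = B⁸·[a_1, a_0]ᵀ.
B⁸ = [[511, −510], [255, −254]], giving [a_9, a_8]ᵀ = [[−1018], [−506]].

−1018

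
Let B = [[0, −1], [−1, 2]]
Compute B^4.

[[5, −12], [−12, 29]]

B^2 = [[1, −2], [−2, 5]]
B^3 = [[2, −5], [−5, 12]]
B^4 = [[5, −12], [−12, 29]]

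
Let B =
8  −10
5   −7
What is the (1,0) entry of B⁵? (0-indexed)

275

tr B = 1 and det B = −6, so the characteristic polynomial is λ² − (1)λ + (−6) with roots 3 and −2.
Eigenvectors give P = [[−2, 1], [−1, 1]] with P⁻¹ = [[−1, 1], [−1, 2]], and B = P·diag(3, −2)·P⁻¹.
Then B⁵ = P·diag(243, −32)·P⁻¹ = [[−486, −32], [−243, −32]] · [[−1, 1], [−1, 2]] = [[518, −550], [275, −307]].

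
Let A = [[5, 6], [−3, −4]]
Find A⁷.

[[257, 258], [−129, −130]]

tr A = 1 and det A = −2, so the characteristic polynomial is λ² − (1)λ + (−2) with roots 2 and −1.
Eigenvectors give P = [[2, 1], [−1, −1]] with P⁻¹ = [[1, 1], [−1, −2]], and A = P·diag(2, −1)·P⁻¹.
Then A⁷ = P·diag(128, −1)·P⁻¹ = [[256, −1], [−128, 1]] · [[1, 1], [−1, −2]] = [[257, 258], [−129, −130]].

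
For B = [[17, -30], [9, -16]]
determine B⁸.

tr B = 1 and det B = -2, so the characteristic polynomial is λ² − (1)λ + (-2) with roots -1 and 2.
Eigenvectors give P = [[5, 2], [3, 1]] with P⁻¹ = [[-1, 2], [3, -5]], and B = P·diag(-1, 2)·P⁻¹.
Then B⁸ = P·diag(1, 256)·P⁻¹ = [[5, 512], [3, 256]] · [[-1, 2], [3, -5]] = [[1531, -2550], [765, -1274]].

[[1531, -2550], [765, -1274]]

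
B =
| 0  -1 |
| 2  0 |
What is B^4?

[[4, 0], [0, 4]]

B^2 = [[-2, 0], [0, -2]]
B^3 = [[0, 2], [-4, 0]]
B^4 = [[4, 0], [0, 4]]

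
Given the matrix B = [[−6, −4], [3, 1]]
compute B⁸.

tr B = −5 and det B = 6, so the characteristic polynomial is λ² − (−5)λ + (6) with roots −3 and −2.
Eigenvectors give P = [[4, −1], [−3, 1]] with P⁻¹ = [[1, 1], [3, 4]], and B = P·diag(−3, −2)·P⁻¹.
Then B⁸ = P·diag(6561, 256)·P⁻¹ = [[26244, −256], [−19683, 256]] · [[1, 1], [3, 4]] = [[25476, 25220], [−18915, −18659]].

[[25476, 25220], [−18915, −18659]]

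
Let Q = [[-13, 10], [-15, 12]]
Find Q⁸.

tr Q = -1 and det Q = -6, so the characteristic polynomial is λ² − (-1)λ + (-6) with roots -3 and 2.
Eigenvectors give P = [[-1, 2], [-1, 3]] with P⁻¹ = [[-3, 2], [-1, 1]], and Q = P·diag(-3, 2)·P⁻¹.
Then Q⁸ = P·diag(6561, 256)·P⁻¹ = [[-6561, 512], [-6561, 768]] · [[-3, 2], [-1, 1]] = [[19171, -12610], [18915, -12354]].

[[19171, -12610], [18915, -12354]]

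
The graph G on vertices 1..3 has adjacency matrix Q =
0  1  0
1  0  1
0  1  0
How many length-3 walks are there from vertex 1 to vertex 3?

0

The number of length-3 walks from vertex 1 to vertex 3 is entry (1,3) of Q³, where Q is the adjacency matrix.
Q² = [[1, 0, 1], [0, 2, 0], [1, 0, 1]]
Q³ = [[0, 2, 0], [2, 0, 2], [0, 2, 0]]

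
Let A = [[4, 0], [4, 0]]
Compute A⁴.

A² = [[16, 0], [16, 0]]
A³ = [[64, 0], [64, 0]]
A⁴ = [[256, 0], [256, 0]]

[[256, 0], [256, 0]]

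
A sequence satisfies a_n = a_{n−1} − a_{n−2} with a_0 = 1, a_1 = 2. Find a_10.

−2

With companion matrix A = [[1, −1], [1, 0]], [a_n, a_{n−1}]ᵀ = A·[a_{n−1}, a_{n−2}]ᵀ, so [a_10, a_9]ᵀ = A⁹·[a_1, a_0]ᵀ.
A⁹ = [[−1, 0], [0, −1]], giving [a_10, a_9]ᵀ = [[−2], [−1]].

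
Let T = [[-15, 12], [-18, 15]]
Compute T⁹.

[[-98415, 78732], [-118098, 98415]]

tr T = 0 and det T = -9, so the characteristic polynomial is λ² − (0)λ + (-9) with roots 3 and -3.
Eigenvectors give P = [[-2, 1], [-3, 1]] with P⁻¹ = [[1, -1], [3, -2]], and T = P·diag(3, -3)·P⁻¹.
Then T⁹ = P·diag(19683, -19683)·P⁻¹ = [[-39366, -19683], [-59049, -19683]] · [[1, -1], [3, -2]] = [[-98415, 78732], [-118098, 98415]].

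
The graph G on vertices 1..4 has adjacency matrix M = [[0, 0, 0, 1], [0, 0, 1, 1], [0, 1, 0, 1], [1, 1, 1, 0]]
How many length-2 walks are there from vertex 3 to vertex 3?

2

The number of length-2 walks from vertex 3 to vertex 3 is entry (3,3) of M^2, where M is the adjacency matrix.
M^2 = [[1, 1, 1, 0], [1, 2, 1, 1], [1, 1, 2, 1], [0, 1, 1, 3]]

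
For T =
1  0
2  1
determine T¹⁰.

T = I + N where N = [[0, 0], [2, 0]] is strictly lower-triangular, so N² = 0.
(I + N)¹⁰ = I + 10·N = [[1, 0], [20, 1]].

[[1, 0], [20, 1]]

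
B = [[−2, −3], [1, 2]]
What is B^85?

B² = I (check: tr B = 0 and det B = −1), so B^85 = B since 85 is odd.

[[−2, −3], [1, 2]]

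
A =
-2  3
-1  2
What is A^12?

A² = I (check: tr A = 0 and det A = -1), so A^12 = I since 12 is even.

[[1, 0], [0, 1]]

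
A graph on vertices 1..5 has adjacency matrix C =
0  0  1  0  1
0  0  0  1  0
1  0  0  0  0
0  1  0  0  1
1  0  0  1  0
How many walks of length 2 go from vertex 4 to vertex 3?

0

The number of length-2 walks from vertex 4 to vertex 3 is entry (4,3) of C^2, where C is the adjacency matrix.
C^2 = [[2, 0, 0, 1, 0], [0, 1, 0, 0, 1], [0, 0, 1, 0, 1], [1, 0, 0, 2, 0], [0, 1, 1, 0, 2]]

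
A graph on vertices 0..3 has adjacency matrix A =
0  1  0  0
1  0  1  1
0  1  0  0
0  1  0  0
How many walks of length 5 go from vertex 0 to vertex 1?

The number of length-5 walks from vertex 0 to vertex 1 is entry (0,1) of A⁵, where A is the adjacency matrix.
A² = [[1, 0, 1, 1], [0, 3, 0, 0], [1, 0, 1, 1], [1, 0, 1, 1]]
A³ = [[0, 3, 0, 0], [3, 0, 3, 3], [0, 3, 0, 0], [0, 3, 0, 0]]
A⁴ = [[3, 0, 3, 3], [0, 9, 0, 0], [3, 0, 3, 3], [3, 0, 3, 3]]
A⁵ = [[0, 9, 0, 0], [9, 0, 9, 9], [0, 9, 0, 0], [0, 9, 0, 0]]

9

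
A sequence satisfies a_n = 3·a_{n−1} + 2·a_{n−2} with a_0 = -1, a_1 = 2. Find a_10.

With companion matrix B = [[3, 2], [1, 0]], [a_n, a_{n−1}]ᵀ = B·[a_{n−1}, a_{n−2}]ᵀ, so [a_10, a_9]ᵀ = B⁹·[a_1, a_0]ᵀ.
B⁹ = [[79647, 44726], [22363, 12558]], giving [a_10, a_9]ᵀ = [[114568], [32168]].

114568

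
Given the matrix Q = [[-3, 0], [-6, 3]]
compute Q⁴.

tr Q = 0 and det Q = -9, so the characteristic polynomial is λ² − (0)λ + (-9) with roots 3 and -3.
Eigenvectors give P = [[0, 1], [-1, 1]] with P⁻¹ = [[1, -1], [1, 0]], and Q = P·diag(3, -3)·P⁻¹.
Then Q⁴ = P·diag(81, 81)·P⁻¹ = [[0, 81], [-81, 81]] · [[1, -1], [1, 0]] = [[81, 0], [0, 81]].

[[81, 0], [0, 81]]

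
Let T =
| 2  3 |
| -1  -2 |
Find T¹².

[[1, 0], [0, 1]]

T² = I (check: tr T = 0 and det T = -1), so T¹² = I since 12 is even.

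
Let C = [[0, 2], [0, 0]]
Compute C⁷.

C is strictly triangular, hence nilpotent: C² = 0, so C⁷ = 0.

[[0, 0], [0, 0]]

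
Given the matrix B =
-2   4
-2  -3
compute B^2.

[[-4, -20], [10, 1]]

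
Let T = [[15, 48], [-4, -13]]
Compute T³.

[[111, 336], [-28, -85]]

tr T = 2 and det T = -3, so the characteristic polynomial is λ² − (2)λ + (-3) with roots 3 and -1.
Eigenvectors give P = [[4, -3], [-1, 1]] with P⁻¹ = [[1, 3], [1, 4]], and T = P·diag(3, -1)·P⁻¹.
Then T³ = P·diag(27, -1)·P⁻¹ = [[108, 3], [-27, -1]] · [[1, 3], [1, 4]] = [[111, 336], [-28, -85]].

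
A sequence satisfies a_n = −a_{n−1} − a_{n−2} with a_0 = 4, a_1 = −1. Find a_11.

With companion matrix C = [[−1, −1], [1, 0]], [a_n, a_{n−1}]ᵀ = C·[a_{n−1}, a_{n−2}]ᵀ, so [a_11, a_10]ᵀ = C¹⁰·[a_1, a_0]ᵀ.
C¹⁰ = [[−1, −1], [1, 0]], giving [a_11, a_10]ᵀ = [[−3], [−1]].

−3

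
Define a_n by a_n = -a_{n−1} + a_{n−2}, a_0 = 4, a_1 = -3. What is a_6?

44

With companion matrix A = [[-1, 1], [1, 0]], [a_n, a_{n−1}]ᵀ = A·[a_{n−1}, a_{n−2}]ᵀ, so [a_6, a_5]ᵀ = A⁵·[a_1, a_0]ᵀ.
A⁵ = [[-8, 5], [5, -3]], giving [a_6, a_5]ᵀ = [[44], [-27]].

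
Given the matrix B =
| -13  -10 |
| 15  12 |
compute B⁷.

tr B = -1 and det B = -6, so the characteristic polynomial is λ² − (-1)λ + (-6) with roots 2 and -3.
Eigenvectors give P = [[-2, -1], [3, 1]] with P⁻¹ = [[1, 1], [-3, -2]], and B = P·diag(2, -3)·P⁻¹.
Then B⁷ = P·diag(128, -2187)·P⁻¹ = [[-256, 2187], [384, -2187]] · [[1, 1], [-3, -2]] = [[-6817, -4630], [6945, 4758]].

[[-6817, -4630], [6945, 4758]]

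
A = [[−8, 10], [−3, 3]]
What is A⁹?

tr A = −5 and det A = 6, so the characteristic polynomial is λ² − (−5)λ + (6) with roots −3 and −2.
Eigenvectors give P = [[2, −5], [1, −3]] with P⁻¹ = [[3, −5], [1, −2]], and A = P·diag(−3, −2)·P⁻¹.
Then A⁹ = P·diag(−19683, −512)·P⁻¹ = [[−39366, 2560], [−19683, 1536]] · [[3, −5], [1, −2]] = [[−115538, 191710], [−57513, 95343]].

[[−115538, 191710], [−57513, 95343]]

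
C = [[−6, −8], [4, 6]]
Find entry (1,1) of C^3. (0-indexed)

24

tr C = 0 and det C = −4, so the characteristic polynomial is λ² − (0)λ + (−4) with roots 2 and −2.
Eigenvectors give P = [[−1, 2], [1, −1]] with P⁻¹ = [[1, 2], [1, 1]], and C = P·diag(2, −2)·P⁻¹.
Then C^3 = P·diag(8, −8)·P⁻¹ = [[−8, −16], [8, 8]] · [[1, 2], [1, 1]] = [[−24, −32], [16, 24]].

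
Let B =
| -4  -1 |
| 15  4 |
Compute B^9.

B² = I (check: tr B = 0 and det B = -1), so B^9 = B since 9 is odd.

[[-4, -1], [15, 4]]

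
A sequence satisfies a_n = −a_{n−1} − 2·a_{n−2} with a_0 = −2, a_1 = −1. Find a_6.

With companion matrix M = [[−1, −2], [1, 0]], [a_n, a_{n−1}]ᵀ = M·[a_{n−1}, a_{n−2}]ᵀ, so [a_6, a_5]ᵀ = M^5·[a_1, a_0]ᵀ.
M^5 = [[−5, 2], [−1, −6]], giving [a_6, a_5]ᵀ = [[1], [13]].

1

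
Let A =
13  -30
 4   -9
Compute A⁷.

[[13117, -32790], [4372, -10929]]

tr A = 4 and det A = 3, so the characteristic polynomial is λ² − (4)λ + (3) with roots 1 and 3.
Eigenvectors give P = [[-5, 3], [-2, 1]] with P⁻¹ = [[1, -3], [2, -5]], and A = P·diag(1, 3)·P⁻¹.
Then A⁷ = P·diag(1, 2187)·P⁻¹ = [[-5, 6561], [-2, 2187]] · [[1, -3], [2, -5]] = [[13117, -32790], [4372, -10929]].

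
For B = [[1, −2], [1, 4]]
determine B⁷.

[[−1931, −4118], [2059, 4246]]

tr B = 5 and det B = 6, so the characteristic polynomial is λ² − (5)λ + (6) with roots 2 and 3.
Eigenvectors give P = [[2, −1], [−1, 1]] with P⁻¹ = [[1, 1], [1, 2]], and B = P·diag(2, 3)·P⁻¹.
Then B⁷ = P·diag(128, 2187)·P⁻¹ = [[256, −2187], [−128, 2187]] · [[1, 1], [1, 2]] = [[−1931, −4118], [2059, 4246]].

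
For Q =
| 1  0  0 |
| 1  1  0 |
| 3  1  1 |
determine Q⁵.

[[1, 0, 0], [5, 1, 0], [25, 5, 1]]

Q = I + N where N = [[0, 0, 0], [1, 0, 0], [3, 1, 0]] is strictly lower-triangular, so N³ = 0.
(I + N)⁵ = I + 5·N + 10·N² = [[1, 0, 0], [5, 1, 0], [25, 5, 1]].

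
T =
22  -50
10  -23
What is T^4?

[[-244, 650], [-130, 341]]

tr T = -1 and det T = -6, so the characteristic polynomial is λ² − (-1)λ + (-6) with roots -3 and 2.
Eigenvectors give P = [[2, 5], [1, 2]] with P⁻¹ = [[-2, 5], [1, -2]], and T = P·diag(-3, 2)·P⁻¹.
Then T^4 = P·diag(81, 16)·P⁻¹ = [[162, 80], [81, 32]] · [[-2, 5], [1, -2]] = [[-244, 650], [-130, 341]].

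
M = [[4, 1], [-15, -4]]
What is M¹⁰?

[[1, 0], [0, 1]]

M² = I (check: tr M = 0 and det M = -1), so M¹⁰ = I since 10 is even.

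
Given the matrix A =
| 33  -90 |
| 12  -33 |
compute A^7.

[[24057, -65610], [8748, -24057]]

tr A = 0 and det A = -9, so the characteristic polynomial is λ² − (0)λ + (-9) with roots -3 and 3.
Eigenvectors give P = [[-5, 3], [-2, 1]] with P⁻¹ = [[1, -3], [2, -5]], and A = P·diag(-3, 3)·P⁻¹.
Then A^7 = P·diag(-2187, 2187)·P⁻¹ = [[10935, 6561], [4374, 2187]] · [[1, -3], [2, -5]] = [[24057, -65610], [8748, -24057]].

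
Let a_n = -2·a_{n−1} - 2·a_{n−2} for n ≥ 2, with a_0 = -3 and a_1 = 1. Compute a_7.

40

With companion matrix C = [[-2, -2], [1, 0]], [a_n, a_{n−1}]ᵀ = C·[a_{n−1}, a_{n−2}]ᵀ, so [a_7, a_6]ᵀ = C⁶·[a_1, a_0]ᵀ.
C⁶ = [[-8, -16], [8, 8]], giving [a_7, a_6]ᵀ = [[40], [-16]].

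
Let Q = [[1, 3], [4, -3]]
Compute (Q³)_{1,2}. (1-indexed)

Q² = [[13, -6], [-8, 21]]
Q³ = [[-11, 57], [76, -87]]

57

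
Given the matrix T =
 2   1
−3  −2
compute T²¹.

[[2, 1], [−3, −2]]

T² = I (check: tr T = 0 and det T = −1), so T²¹ = T since 21 is odd.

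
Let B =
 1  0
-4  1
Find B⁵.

B = I + N where N = [[0, 0], [-4, 0]] is strictly lower-triangular, so N² = 0.
(I + N)⁵ = I + 5·N = [[1, 0], [-20, 1]].

[[1, 0], [-20, 1]]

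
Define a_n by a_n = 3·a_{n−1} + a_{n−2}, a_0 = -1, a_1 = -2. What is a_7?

-2738

With companion matrix B = [[3, 1], [1, 0]], [a_n, a_{n−1}]ᵀ = B·[a_{n−1}, a_{n−2}]ᵀ, so [a_7, a_6]ᵀ = B⁶·[a_1, a_0]ᵀ.
B⁶ = [[1189, 360], [360, 109]], giving [a_7, a_6]ᵀ = [[-2738], [-829]].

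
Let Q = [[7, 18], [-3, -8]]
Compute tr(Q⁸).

tr Q = -1 and det Q = -2, so the characteristic polynomial is λ² − (-1)λ + (-2) with roots 1 and -2.
Eigenvectors give P = [[3, -2], [-1, 1]] with P⁻¹ = [[1, 2], [1, 3]], and Q = P·diag(1, -2)·P⁻¹.
Then Q⁸ = P·diag(1, 256)·P⁻¹ = [[3, -512], [-1, 256]] · [[1, 2], [1, 3]] = [[-509, -1530], [255, 766]].

257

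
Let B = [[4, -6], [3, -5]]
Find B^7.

tr B = -1 and det B = -2, so the characteristic polynomial is λ² − (-1)λ + (-2) with roots -2 and 1.
Eigenvectors give P = [[-1, 2], [-1, 1]] with P⁻¹ = [[1, -2], [1, -1]], and B = P·diag(-2, 1)·P⁻¹.
Then B^7 = P·diag(-128, 1)·P⁻¹ = [[128, 2], [128, 1]] · [[1, -2], [1, -1]] = [[130, -258], [129, -257]].

[[130, -258], [129, -257]]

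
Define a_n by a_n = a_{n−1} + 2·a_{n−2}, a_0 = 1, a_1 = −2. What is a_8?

−84

With companion matrix C = [[1, 2], [1, 0]], [a_n, a_{n−1}]ᵀ = C·[a_{n−1}, a_{n−2}]ᵀ, so [a_8, a_7]ᵀ = C^7·[a_1, a_0]ᵀ.
C^7 = [[85, 86], [43, 42]], giving [a_8, a_7]ᵀ = [[−84], [−44]].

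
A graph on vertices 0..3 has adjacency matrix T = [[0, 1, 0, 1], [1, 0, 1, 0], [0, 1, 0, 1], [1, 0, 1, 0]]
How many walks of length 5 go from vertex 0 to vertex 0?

0

The number of length-5 walks from vertex 0 to vertex 0 is entry (0,0) of T⁵, where T is the adjacency matrix.
T² = [[2, 0, 2, 0], [0, 2, 0, 2], [2, 0, 2, 0], [0, 2, 0, 2]]
T³ = [[0, 4, 0, 4], [4, 0, 4, 0], [0, 4, 0, 4], [4, 0, 4, 0]]
T⁴ = [[8, 0, 8, 0], [0, 8, 0, 8], [8, 0, 8, 0], [0, 8, 0, 8]]
T⁵ = [[0, 16, 0, 16], [16, 0, 16, 0], [0, 16, 0, 16], [16, 0, 16, 0]]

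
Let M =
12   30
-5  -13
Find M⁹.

tr M = -1 and det M = -6, so the characteristic polynomial is λ² − (-1)λ + (-6) with roots -3 and 2.
Eigenvectors give P = [[-2, 3], [1, -1]] with P⁻¹ = [[1, 3], [1, 2]], and M = P·diag(-3, 2)·P⁻¹.
Then M⁹ = P·diag(-19683, 512)·P⁻¹ = [[39366, 1536], [-19683, -512]] · [[1, 3], [1, 2]] = [[40902, 121170], [-20195, -60073]].

[[40902, 121170], [-20195, -60073]]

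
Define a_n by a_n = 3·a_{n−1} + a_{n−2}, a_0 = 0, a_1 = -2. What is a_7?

-2378

With companion matrix C = [[3, 1], [1, 0]], [a_n, a_{n−1}]ᵀ = C·[a_{n−1}, a_{n−2}]ᵀ, so [a_7, a_6]ᵀ = C⁶·[a_1, a_0]ᵀ.
C⁶ = [[1189, 360], [360, 109]], giving [a_7, a_6]ᵀ = [[-2378], [-720]].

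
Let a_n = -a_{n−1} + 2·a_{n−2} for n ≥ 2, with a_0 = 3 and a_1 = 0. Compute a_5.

-30

With companion matrix Q = [[-1, 2], [1, 0]], [a_n, a_{n−1}]ᵀ = Q·[a_{n−1}, a_{n−2}]ᵀ, so [a_5, a_4]ᵀ = Q^4·[a_1, a_0]ᵀ.
Q^4 = [[11, -10], [-5, 6]], giving [a_5, a_4]ᵀ = [[-30], [18]].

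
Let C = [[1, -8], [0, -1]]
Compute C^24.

[[1, 0], [0, 1]]

C² = I (check: tr C = 0 and det C = -1), so C^24 = I since 24 is even.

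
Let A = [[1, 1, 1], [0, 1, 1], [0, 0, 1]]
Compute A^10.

A = I + N where N = [[0, 1, 1], [0, 0, 1], [0, 0, 0]] is strictly upper-triangular, so N^3 = 0.
(I + N)^10 = I + 10·N + 45·N^2 = [[1, 10, 55], [0, 1, 10], [0, 0, 1]].

[[1, 10, 55], [0, 1, 10], [0, 0, 1]]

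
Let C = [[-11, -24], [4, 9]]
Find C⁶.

[[2185, 4368], [-728, -1455]]

tr C = -2 and det C = -3, so the characteristic polynomial is λ² − (-2)λ + (-3) with roots 1 and -3.
Eigenvectors give P = [[-2, -3], [1, 1]] with P⁻¹ = [[1, 3], [-1, -2]], and C = P·diag(1, -3)·P⁻¹.
Then C⁶ = P·diag(1, 729)·P⁻¹ = [[-2, -2187], [1, 729]] · [[1, 3], [-1, -2]] = [[2185, 4368], [-728, -1455]].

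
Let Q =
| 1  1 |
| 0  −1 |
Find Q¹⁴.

Q² = I (check: tr Q = 0 and det Q = −1), so Q¹⁴ = I since 14 is even.

[[1, 0], [0, 1]]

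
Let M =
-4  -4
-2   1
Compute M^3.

[[-120, -84], [-42, -15]]

M^2 = [[24, 12], [6, 9]]
M^3 = [[-120, -84], [-42, -15]]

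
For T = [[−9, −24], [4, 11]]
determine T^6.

tr T = 2 and det T = −3, so the characteristic polynomial is λ² − (2)λ + (−3) with roots 3 and −1.
Eigenvectors give P = [[−2, −3], [1, 1]] with P⁻¹ = [[1, 3], [−1, −2]], and T = P·diag(3, −1)·P⁻¹.
Then T^6 = P·diag(729, 1)·P⁻¹ = [[−1458, −3], [729, 1]] · [[1, 3], [−1, −2]] = [[−1455, −4368], [728, 2185]].

[[−1455, −4368], [728, 2185]]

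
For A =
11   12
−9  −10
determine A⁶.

[[253, 252], [−189, −188]]

tr A = 1 and det A = −2, so the characteristic polynomial is λ² − (1)λ + (−2) with roots 2 and −1.
Eigenvectors give P = [[4, −1], [−3, 1]] with P⁻¹ = [[1, 1], [3, 4]], and A = P·diag(2, −1)·P⁻¹.
Then A⁶ = P·diag(64, 1)·P⁻¹ = [[256, −1], [−192, 1]] · [[1, 1], [3, 4]] = [[253, 252], [−189, −188]].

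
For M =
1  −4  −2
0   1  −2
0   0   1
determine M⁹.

M = I + N where N = [[0, −4, −2], [0, 0, −2], [0, 0, 0]] is strictly upper-triangular, so N³ = 0.
(I + N)⁹ = I + 9·N + 36·N² = [[1, −36, 270], [0, 1, −18], [0, 0, 1]].

[[1, −36, 270], [0, 1, −18], [0, 0, 1]]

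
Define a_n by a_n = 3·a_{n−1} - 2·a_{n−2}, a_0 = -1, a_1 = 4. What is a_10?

5114

With companion matrix M = [[3, -2], [1, 0]], [a_n, a_{n−1}]ᵀ = M·[a_{n−1}, a_{n−2}]ᵀ, so [a_10, a_9]ᵀ = M⁹·[a_1, a_0]ᵀ.
M⁹ = [[1023, -1022], [511, -510]], giving [a_10, a_9]ᵀ = [[5114], [2554]].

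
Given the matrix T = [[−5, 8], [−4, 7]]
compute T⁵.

[[−245, 488], [−244, 487]]

tr T = 2 and det T = −3, so the characteristic polynomial is λ² − (2)λ + (−3) with roots 3 and −1.
Eigenvectors give P = [[1, 2], [1, 1]] with P⁻¹ = [[−1, 2], [1, −1]], and T = P·diag(3, −1)·P⁻¹.
Then T⁵ = P·diag(243, −1)·P⁻¹ = [[243, −2], [243, −1]] · [[−1, 2], [1, −1]] = [[−245, 488], [−244, 487]].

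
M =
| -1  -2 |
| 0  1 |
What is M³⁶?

M² = I (check: tr M = 0 and det M = -1), so M³⁶ = I since 36 is even.

[[1, 0], [0, 1]]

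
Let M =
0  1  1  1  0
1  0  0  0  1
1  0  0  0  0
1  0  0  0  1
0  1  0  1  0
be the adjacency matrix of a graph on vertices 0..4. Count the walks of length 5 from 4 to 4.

The number of length-5 walks from vertex 4 to vertex 4 is entry (4,4) of M⁵, where M is the adjacency matrix.
M² = [[3, 0, 0, 0, 2], [0, 2, 1, 2, 0], [0, 1, 1, 1, 0], [0, 2, 1, 2, 0], [2, 0, 0, 0, 2]]
M³ = [[0, 5, 3, 5, 0], [5, 0, 0, 0, 4], [3, 0, 0, 0, 2], [5, 0, 0, 0, 4], [0, 4, 2, 4, 0]]
M⁴ = [[13, 0, 0, 0, 10], [0, 9, 5, 9, 0], [0, 5, 3, 5, 0], [0, 9, 5, 9, 0], [10, 0, 0, 0, 8]]
M⁵ = [[0, 23, 13, 23, 0], [23, 0, 0, 0, 18], [13, 0, 0, 0, 10], [23, 0, 0, 0, 18], [0, 18, 10, 18, 0]]

0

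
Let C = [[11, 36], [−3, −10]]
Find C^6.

tr C = 1 and det C = −2, so the characteristic polynomial is λ² − (1)λ + (−2) with roots −1 and 2.
Eigenvectors give P = [[−3, 4], [1, −1]] with P⁻¹ = [[1, 4], [1, 3]], and C = P·diag(−1, 2)·P⁻¹.
Then C^6 = P·diag(1, 64)·P⁻¹ = [[−3, 256], [1, −64]] · [[1, 4], [1, 3]] = [[253, 756], [−63, −188]].

[[253, 756], [−63, −188]]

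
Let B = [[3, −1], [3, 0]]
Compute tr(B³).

0

B² = [[6, −3], [9, −3]]
B³ = [[9, −6], [18, −9]]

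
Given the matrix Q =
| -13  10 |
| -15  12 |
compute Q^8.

[[19171, -12610], [18915, -12354]]

tr Q = -1 and det Q = -6, so the characteristic polynomial is λ² − (-1)λ + (-6) with roots 2 and -3.
Eigenvectors give P = [[2, 1], [3, 1]] with P⁻¹ = [[-1, 1], [3, -2]], and Q = P·diag(2, -3)·P⁻¹.
Then Q^8 = P·diag(256, 6561)·P⁻¹ = [[512, 6561], [768, 6561]] · [[-1, 1], [3, -2]] = [[19171, -12610], [18915, -12354]].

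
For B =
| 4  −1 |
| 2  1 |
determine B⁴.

tr B = 5 and det B = 6, so the characteristic polynomial is λ² − (5)λ + (6) with roots 3 and 2.
Eigenvectors give P = [[1, −1], [1, −2]] with P⁻¹ = [[2, −1], [1, −1]], and B = P·diag(3, 2)·P⁻¹.
Then B⁴ = P·diag(81, 16)·P⁻¹ = [[81, −16], [81, −32]] · [[2, −1], [1, −1]] = [[146, −65], [130, −49]].

[[146, −65], [130, −49]]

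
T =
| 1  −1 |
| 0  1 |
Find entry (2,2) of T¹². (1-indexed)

1

T = I + N where N = [[0, −1], [0, 0]] is strictly upper-triangular, so N² = 0.
(I + N)¹² = I + 12·N = [[1, −12], [0, 1]].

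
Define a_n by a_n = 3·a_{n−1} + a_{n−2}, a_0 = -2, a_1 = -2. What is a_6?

-938

With companion matrix C = [[3, 1], [1, 0]], [a_n, a_{n−1}]ᵀ = C·[a_{n−1}, a_{n−2}]ᵀ, so [a_6, a_5]ᵀ = C^5·[a_1, a_0]ᵀ.
C^5 = [[360, 109], [109, 33]], giving [a_6, a_5]ᵀ = [[-938], [-284]].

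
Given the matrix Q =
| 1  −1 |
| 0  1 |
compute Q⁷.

Q = I + N where N = [[0, −1], [0, 0]] is strictly upper-triangular, so N² = 0.
(I + N)⁷ = I + 7·N = [[1, −7], [0, 1]].

[[1, −7], [0, 1]]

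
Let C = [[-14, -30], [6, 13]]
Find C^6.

tr C = -1 and det C = -2, so the characteristic polynomial is λ² − (-1)λ + (-2) with roots -2 and 1.
Eigenvectors give P = [[5, -2], [-2, 1]] with P⁻¹ = [[1, 2], [2, 5]], and C = P·diag(-2, 1)·P⁻¹.
Then C^6 = P·diag(64, 1)·P⁻¹ = [[320, -2], [-128, 1]] · [[1, 2], [2, 5]] = [[316, 630], [-126, -251]].

[[316, 630], [-126, -251]]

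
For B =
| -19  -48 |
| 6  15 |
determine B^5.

[[-2179, -5808], [726, 1935]]

tr B = -4 and det B = 3, so the characteristic polynomial is λ² − (-4)λ + (3) with roots -1 and -3.
Eigenvectors give P = [[8, -3], [-3, 1]] with P⁻¹ = [[-1, -3], [-3, -8]], and B = P·diag(-1, -3)·P⁻¹.
Then B^5 = P·diag(-1, -243)·P⁻¹ = [[-8, 729], [3, -243]] · [[-1, -3], [-3, -8]] = [[-2179, -5808], [726, 1935]].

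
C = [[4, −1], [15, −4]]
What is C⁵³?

[[4, −1], [15, −4]]

C² = I (check: tr C = 0 and det C = −1), so C⁵³ = C since 53 is odd.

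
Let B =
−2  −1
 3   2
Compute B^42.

[[1, 0], [0, 1]]

B² = I (check: tr B = 0 and det B = −1), so B^42 = I since 42 is even.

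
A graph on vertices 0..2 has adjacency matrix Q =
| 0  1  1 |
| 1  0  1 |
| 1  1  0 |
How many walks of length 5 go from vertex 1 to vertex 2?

11

The number of length-5 walks from vertex 1 to vertex 2 is entry (1,2) of Q⁵, where Q is the adjacency matrix.
Q² = [[2, 1, 1], [1, 2, 1], [1, 1, 2]]
Q³ = [[2, 3, 3], [3, 2, 3], [3, 3, 2]]
Q⁴ = [[6, 5, 5], [5, 6, 5], [5, 5, 6]]
Q⁵ = [[10, 11, 11], [11, 10, 11], [11, 11, 10]]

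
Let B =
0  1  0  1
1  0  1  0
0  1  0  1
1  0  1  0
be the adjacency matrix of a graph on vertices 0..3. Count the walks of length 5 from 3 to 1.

0

The number of length-5 walks from vertex 3 to vertex 1 is entry (3,1) of B^5, where B is the adjacency matrix.
B^2 = [[2, 0, 2, 0], [0, 2, 0, 2], [2, 0, 2, 0], [0, 2, 0, 2]]
B^3 = [[0, 4, 0, 4], [4, 0, 4, 0], [0, 4, 0, 4], [4, 0, 4, 0]]
B^4 = [[8, 0, 8, 0], [0, 8, 0, 8], [8, 0, 8, 0], [0, 8, 0, 8]]
B^5 = [[0, 16, 0, 16], [16, 0, 16, 0], [0, 16, 0, 16], [16, 0, 16, 0]]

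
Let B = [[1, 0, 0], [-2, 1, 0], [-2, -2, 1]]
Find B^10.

B = I + N where N = [[0, 0, 0], [-2, 0, 0], [-2, -2, 0]] is strictly lower-triangular, so N^3 = 0.
(I + N)^10 = I + 10·N + 45·N^2 = [[1, 0, 0], [-20, 1, 0], [160, -20, 1]].

[[1, 0, 0], [-20, 1, 0], [160, -20, 1]]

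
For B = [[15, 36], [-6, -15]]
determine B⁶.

tr B = 0 and det B = -9, so the characteristic polynomial is λ² − (0)λ + (-9) with roots -3 and 3.
Eigenvectors give P = [[-2, 3], [1, -1]] with P⁻¹ = [[1, 3], [1, 2]], and B = P·diag(-3, 3)·P⁻¹.
Then B⁶ = P·diag(729, 729)·P⁻¹ = [[-1458, 2187], [729, -729]] · [[1, 3], [1, 2]] = [[729, 0], [0, 729]].

[[729, 0], [0, 729]]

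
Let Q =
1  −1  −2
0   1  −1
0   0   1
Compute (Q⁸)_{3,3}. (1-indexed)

Q = I + N where N = [[0, −1, −2], [0, 0, −1], [0, 0, 0]] is strictly upper-triangular, so N³ = 0.
(I + N)⁸ = I + 8·N + 28·N² = [[1, −8, 12], [0, 1, −8], [0, 0, 1]].

1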